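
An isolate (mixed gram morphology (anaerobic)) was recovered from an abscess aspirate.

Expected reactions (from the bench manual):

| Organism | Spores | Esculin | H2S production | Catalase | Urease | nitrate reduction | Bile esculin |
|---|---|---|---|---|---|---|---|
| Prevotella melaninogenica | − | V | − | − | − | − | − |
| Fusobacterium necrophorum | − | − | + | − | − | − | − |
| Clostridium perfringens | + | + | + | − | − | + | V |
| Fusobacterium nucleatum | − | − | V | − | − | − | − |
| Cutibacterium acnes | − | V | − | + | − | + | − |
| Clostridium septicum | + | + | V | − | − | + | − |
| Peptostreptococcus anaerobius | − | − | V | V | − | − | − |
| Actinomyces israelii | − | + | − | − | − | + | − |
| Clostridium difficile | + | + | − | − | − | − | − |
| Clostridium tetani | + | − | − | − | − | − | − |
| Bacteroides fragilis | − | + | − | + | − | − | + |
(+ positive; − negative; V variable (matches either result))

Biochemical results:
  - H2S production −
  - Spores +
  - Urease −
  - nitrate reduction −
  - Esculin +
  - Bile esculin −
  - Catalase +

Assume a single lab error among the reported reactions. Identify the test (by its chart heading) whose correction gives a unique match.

Catalase

As reported, no row in the chart matches all 7 reactions.
Reversing Spores → still no organism matches.
Reversing Catalase (to −) → unique match: Clostridium difficile.
Reversing Bile esculin → still no organism matches.
Reversing nitrate reduction → still no organism matches.
Reversing Urease → still no organism matches.
Reversing Esculin → still no organism matches.
Reversing H2S production → still no organism matches.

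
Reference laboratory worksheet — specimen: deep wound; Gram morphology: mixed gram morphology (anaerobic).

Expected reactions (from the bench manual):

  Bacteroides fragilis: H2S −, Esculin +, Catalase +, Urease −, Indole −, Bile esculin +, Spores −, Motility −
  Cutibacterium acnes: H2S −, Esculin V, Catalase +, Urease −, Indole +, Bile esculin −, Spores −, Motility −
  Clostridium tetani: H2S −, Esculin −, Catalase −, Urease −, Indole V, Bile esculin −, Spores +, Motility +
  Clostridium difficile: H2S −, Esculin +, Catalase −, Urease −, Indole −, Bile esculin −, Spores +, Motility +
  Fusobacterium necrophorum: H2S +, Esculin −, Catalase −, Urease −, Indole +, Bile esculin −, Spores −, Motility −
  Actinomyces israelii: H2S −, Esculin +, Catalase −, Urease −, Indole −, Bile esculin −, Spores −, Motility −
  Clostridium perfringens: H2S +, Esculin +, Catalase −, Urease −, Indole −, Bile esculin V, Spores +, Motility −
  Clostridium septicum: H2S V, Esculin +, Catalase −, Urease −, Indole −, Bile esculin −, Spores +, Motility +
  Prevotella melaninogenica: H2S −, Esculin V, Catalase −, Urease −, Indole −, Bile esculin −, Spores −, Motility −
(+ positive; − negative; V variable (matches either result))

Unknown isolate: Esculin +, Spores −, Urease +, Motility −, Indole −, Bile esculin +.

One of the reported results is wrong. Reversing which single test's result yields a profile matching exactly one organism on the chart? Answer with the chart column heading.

Urease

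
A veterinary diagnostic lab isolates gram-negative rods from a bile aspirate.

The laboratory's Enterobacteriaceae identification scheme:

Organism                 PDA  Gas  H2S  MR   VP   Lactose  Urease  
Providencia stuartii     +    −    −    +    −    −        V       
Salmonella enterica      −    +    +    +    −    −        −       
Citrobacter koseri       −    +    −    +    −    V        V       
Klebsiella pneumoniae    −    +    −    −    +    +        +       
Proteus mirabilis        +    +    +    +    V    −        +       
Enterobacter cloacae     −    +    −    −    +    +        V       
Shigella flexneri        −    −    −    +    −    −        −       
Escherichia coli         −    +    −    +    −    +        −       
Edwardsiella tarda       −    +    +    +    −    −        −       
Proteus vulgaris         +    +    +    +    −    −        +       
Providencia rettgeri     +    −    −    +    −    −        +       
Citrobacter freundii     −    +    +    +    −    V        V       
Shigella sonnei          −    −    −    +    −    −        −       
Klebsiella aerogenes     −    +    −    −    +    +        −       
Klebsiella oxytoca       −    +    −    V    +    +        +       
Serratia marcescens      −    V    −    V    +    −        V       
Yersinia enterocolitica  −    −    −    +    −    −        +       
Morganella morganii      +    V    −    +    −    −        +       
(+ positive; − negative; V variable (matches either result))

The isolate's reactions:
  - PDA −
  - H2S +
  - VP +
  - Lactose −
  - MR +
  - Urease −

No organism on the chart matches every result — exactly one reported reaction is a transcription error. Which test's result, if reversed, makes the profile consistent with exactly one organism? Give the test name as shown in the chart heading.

H2S

As reported, no row in the chart matches all 6 reactions.
Reversing Lactose → still no organism matches.
Reversing MR → still no organism matches.
Reversing Urease → still no organism matches.
Reversing PDA → still no organism matches.
Reversing H2S (to −) → unique match: Serratia marcescens.
Reversing VP → 3 organisms match (not unique).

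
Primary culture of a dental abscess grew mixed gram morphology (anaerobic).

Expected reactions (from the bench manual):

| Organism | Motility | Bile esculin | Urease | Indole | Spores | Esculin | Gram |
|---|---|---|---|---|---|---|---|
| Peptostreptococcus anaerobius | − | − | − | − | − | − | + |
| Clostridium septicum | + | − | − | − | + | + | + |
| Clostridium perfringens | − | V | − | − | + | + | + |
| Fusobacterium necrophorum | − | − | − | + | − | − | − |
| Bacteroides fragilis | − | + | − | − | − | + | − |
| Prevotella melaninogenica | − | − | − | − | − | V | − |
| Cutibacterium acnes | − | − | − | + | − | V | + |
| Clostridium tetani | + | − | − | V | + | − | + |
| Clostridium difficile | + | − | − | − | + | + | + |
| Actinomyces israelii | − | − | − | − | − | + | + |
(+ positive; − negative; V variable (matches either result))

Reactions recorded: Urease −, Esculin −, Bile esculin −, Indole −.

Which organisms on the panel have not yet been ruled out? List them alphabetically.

Indole −: excludes Fusobacterium necrophorum, Cutibacterium acnes — 8 left.
Urease −: all 8 remaining candidates are consistent.
Bile esculin −: excludes Bacteroides fragilis — 7 left.
Esculin −: excludes Clostridium septicum, Clostridium perfringens, Clostridium difficile, Actinomyces israelii — 3 left.

Clostridium tetani, Peptostreptococcus anaerobius, Prevotella melaninogenica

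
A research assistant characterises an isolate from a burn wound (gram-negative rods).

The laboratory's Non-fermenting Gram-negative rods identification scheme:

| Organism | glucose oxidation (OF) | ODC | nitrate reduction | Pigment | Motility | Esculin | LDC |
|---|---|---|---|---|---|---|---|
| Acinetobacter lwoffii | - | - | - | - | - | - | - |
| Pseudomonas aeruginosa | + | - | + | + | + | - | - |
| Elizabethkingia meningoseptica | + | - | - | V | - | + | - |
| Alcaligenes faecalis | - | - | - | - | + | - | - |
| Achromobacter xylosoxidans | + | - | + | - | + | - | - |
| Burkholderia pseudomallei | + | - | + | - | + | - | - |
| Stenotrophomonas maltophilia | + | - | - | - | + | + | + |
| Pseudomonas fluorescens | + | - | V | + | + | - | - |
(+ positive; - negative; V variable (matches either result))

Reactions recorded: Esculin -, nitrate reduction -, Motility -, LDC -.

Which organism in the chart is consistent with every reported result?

Motility -: excludes 6 organisms — 2 left.
nitrate reduction -: all 2 remaining candidates are consistent.
Esculin -: excludes Elizabethkingia meningoseptica — 1 left.
LDC -: the one remaining candidate is consistent.

Acinetobacter lwoffii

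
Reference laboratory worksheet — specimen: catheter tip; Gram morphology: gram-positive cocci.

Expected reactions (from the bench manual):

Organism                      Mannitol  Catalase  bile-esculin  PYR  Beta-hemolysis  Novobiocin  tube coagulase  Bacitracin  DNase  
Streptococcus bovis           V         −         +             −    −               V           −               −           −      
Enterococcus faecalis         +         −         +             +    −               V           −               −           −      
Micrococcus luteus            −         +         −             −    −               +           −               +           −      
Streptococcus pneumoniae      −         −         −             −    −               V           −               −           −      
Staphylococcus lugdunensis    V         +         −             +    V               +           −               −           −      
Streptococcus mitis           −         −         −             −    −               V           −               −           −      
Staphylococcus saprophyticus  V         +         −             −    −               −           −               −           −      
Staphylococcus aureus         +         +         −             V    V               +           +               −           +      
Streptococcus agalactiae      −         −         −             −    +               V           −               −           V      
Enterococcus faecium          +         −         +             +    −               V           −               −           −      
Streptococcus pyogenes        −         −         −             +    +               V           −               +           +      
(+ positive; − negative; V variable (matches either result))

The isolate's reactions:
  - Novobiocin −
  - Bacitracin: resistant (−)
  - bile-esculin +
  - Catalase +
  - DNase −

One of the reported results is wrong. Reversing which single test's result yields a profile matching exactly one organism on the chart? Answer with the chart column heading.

bile-esculin

As reported, no row in the chart matches all 5 reactions.
Reversing DNase → still no organism matches.
Reversing Novobiocin → still no organism matches.
Reversing Bacitracin → still no organism matches.
Reversing Catalase → 3 organisms match (not unique).
Reversing bile-esculin (to −) → unique match: Staphylococcus saprophyticus.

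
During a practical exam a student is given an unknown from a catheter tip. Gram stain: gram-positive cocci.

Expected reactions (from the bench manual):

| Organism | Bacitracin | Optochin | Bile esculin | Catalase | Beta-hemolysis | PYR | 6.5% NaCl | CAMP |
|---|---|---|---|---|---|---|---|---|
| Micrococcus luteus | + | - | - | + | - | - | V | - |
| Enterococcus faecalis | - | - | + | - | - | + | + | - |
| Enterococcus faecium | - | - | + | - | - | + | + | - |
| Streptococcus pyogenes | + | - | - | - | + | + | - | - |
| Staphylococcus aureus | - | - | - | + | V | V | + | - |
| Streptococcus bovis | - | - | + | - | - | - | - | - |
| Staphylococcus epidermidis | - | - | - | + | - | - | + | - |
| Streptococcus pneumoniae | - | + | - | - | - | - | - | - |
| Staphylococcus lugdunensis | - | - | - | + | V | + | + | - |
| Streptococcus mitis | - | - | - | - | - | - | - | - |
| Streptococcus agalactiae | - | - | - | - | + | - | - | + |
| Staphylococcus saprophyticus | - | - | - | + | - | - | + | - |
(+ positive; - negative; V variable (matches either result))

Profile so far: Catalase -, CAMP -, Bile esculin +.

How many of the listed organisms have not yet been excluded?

Bile esculin +: excludes 9 organisms — 3 left.
Catalase -: all 3 remaining candidates are consistent.
CAMP -: all 3 remaining candidates are consistent.
Still consistent: Enterococcus faecalis, Enterococcus faecium, Streptococcus bovis.

3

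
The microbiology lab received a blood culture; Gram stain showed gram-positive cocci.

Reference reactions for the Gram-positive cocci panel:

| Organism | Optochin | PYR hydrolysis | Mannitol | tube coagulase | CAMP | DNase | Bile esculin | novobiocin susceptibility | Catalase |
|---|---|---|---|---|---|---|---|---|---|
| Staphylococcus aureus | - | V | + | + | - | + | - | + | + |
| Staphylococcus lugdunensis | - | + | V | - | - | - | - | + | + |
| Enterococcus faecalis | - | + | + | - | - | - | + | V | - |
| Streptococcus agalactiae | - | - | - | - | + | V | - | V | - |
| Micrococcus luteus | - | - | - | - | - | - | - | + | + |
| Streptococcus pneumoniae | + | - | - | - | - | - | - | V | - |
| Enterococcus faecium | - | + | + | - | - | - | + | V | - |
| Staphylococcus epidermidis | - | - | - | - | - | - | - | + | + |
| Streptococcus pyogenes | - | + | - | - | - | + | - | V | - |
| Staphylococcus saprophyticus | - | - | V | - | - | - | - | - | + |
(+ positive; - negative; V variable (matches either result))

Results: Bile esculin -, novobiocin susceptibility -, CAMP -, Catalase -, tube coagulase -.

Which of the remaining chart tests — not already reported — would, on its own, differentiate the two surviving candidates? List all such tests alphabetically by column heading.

DNase, Optochin, PYR hydrolysis

CAMP -: excludes Streptococcus agalactiae — 9 left.
Bile esculin -: excludes Enterococcus faecalis, Enterococcus faecium — 7 left.
novobiocin susceptibility -: excludes Staphylococcus aureus, Staphylococcus lugdunensis, Micrococcus luteus, Staphylococcus epidermidis — 3 left.
tube coagulase -: all 3 remaining candidates are consistent.
Catalase -: excludes Staphylococcus saprophyticus — 2 left.
Two candidates remain: Streptococcus pneumoniae and Streptococcus pyogenes.
  Optochin: Streptococcus pneumoniae +, Streptococcus pyogenes - — discriminates.
  PYR hydrolysis: Streptococcus pneumoniae -, Streptococcus pyogenes + — discriminates.
  Mannitol: - vs - — same for both, does not separate.
  DNase: Streptococcus pneumoniae -, Streptococcus pyogenes + — discriminates.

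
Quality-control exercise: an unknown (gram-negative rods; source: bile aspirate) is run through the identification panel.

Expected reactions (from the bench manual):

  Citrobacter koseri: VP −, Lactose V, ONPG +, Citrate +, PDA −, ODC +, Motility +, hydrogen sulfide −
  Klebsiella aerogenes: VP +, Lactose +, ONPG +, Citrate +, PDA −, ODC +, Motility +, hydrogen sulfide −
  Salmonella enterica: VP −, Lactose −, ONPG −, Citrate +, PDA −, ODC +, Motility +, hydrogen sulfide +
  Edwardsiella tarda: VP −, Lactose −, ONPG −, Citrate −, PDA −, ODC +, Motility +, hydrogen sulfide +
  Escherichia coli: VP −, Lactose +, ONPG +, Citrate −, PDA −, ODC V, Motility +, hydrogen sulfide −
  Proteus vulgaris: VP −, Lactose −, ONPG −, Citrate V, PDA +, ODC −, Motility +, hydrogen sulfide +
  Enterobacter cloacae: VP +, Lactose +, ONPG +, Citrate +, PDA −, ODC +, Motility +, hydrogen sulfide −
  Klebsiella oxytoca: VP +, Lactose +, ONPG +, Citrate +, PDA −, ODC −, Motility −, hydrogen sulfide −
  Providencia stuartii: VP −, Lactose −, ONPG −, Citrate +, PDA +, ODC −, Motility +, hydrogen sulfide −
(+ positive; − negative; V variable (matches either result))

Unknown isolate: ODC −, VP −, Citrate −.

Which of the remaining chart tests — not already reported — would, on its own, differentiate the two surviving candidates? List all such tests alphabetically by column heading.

ODC −: excludes 5 organisms — 4 left.
Citrate −: excludes Klebsiella oxytoca, Providencia stuartii — 2 left.
VP −: all 2 remaining candidates are consistent.
Two candidates remain: Escherichia coli and Proteus vulgaris.
  Lactose: Escherichia coli +, Proteus vulgaris − — discriminates.
  ONPG: Escherichia coli +, Proteus vulgaris − — discriminates.
  PDA: Escherichia coli −, Proteus vulgaris + — discriminates.
  Motility: + vs + — same for both, does not separate.
  hydrogen sulfide: Escherichia coli −, Proteus vulgaris + — discriminates.

hydrogen sulfide, Lactose, ONPG, PDA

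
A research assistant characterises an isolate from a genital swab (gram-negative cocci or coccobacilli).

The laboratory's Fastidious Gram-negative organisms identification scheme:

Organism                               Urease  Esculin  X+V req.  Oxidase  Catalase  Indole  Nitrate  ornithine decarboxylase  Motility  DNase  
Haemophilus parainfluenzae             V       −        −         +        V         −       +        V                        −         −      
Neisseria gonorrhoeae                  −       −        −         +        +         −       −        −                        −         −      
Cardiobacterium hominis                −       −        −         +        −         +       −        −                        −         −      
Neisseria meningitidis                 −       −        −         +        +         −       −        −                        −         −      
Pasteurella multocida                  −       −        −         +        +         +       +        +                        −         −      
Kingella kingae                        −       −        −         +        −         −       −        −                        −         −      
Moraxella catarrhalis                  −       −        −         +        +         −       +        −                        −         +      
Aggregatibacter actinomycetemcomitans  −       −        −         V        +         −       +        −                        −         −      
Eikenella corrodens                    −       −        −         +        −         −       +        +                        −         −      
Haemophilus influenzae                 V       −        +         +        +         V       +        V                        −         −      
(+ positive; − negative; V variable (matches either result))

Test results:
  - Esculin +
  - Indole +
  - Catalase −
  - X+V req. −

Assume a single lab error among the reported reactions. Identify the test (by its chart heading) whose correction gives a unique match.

Esculin

As reported, no row in the chart matches all 4 reactions.
Reversing Catalase → still no organism matches.
Reversing Esculin (to −) → unique match: Cardiobacterium hominis.
Reversing X+V req. → still no organism matches.
Reversing Indole → still no organism matches.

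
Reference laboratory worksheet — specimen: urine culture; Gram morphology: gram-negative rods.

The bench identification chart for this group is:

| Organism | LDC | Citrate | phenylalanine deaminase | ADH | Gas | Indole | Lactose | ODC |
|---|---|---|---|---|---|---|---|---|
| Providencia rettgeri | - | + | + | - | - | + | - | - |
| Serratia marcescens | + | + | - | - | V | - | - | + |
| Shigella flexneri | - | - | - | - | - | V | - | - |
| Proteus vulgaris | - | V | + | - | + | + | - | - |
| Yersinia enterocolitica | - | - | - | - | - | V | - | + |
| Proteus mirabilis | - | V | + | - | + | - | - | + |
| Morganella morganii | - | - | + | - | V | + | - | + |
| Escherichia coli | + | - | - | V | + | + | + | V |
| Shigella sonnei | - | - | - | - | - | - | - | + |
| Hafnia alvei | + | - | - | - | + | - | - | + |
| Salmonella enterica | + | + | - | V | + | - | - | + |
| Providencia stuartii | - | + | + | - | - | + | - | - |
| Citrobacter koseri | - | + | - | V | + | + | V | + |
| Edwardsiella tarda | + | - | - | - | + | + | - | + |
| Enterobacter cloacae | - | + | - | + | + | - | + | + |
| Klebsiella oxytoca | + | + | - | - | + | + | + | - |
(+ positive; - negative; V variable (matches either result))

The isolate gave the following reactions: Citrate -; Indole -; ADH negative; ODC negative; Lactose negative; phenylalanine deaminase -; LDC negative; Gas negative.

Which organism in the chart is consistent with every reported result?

Shigella flexneri

Citrate -: excludes 7 organisms — 9 left.
ODC -: excludes 6 organisms — 3 left.
Indole -: excludes Proteus vulgaris, Escherichia coli — 1 left.
LDC -: the one remaining candidate is consistent.
Gas -: the one remaining candidate is consistent.
Lactose -: the one remaining candidate is consistent.
phenylalanine deaminase -: the one remaining candidate is consistent.
ADH -: the one remaining candidate is consistent.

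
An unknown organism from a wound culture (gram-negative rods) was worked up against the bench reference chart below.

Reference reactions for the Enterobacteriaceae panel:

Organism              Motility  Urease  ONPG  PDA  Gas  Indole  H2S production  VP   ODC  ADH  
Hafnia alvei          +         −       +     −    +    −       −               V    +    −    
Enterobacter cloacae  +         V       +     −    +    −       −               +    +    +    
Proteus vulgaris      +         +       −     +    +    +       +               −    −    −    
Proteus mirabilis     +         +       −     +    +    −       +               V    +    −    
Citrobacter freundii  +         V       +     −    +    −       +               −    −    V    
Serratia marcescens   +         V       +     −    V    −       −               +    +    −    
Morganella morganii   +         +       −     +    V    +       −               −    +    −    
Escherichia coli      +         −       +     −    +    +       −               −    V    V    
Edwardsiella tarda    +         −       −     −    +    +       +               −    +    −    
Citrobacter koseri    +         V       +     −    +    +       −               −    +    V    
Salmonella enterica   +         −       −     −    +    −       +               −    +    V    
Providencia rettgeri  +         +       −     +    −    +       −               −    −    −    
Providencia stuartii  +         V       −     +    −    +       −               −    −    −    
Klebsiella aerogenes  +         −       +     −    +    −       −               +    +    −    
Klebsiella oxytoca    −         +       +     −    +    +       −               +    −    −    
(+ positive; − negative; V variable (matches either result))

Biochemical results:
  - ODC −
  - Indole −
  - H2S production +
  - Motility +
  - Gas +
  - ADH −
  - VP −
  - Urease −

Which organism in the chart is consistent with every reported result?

ADH −: excludes Enterobacter cloacae — 14 left.
Gas +: excludes Providencia rettgeri, Providencia stuartii — 12 left.
Urease −: excludes Proteus vulgaris, Proteus mirabilis, Morganella morganii, Klebsiella oxytoca — 8 left.
ODC −: excludes 6 organisms — 2 left.
H2S production +: excludes Escherichia coli — 1 left.
VP −: the one remaining candidate is consistent.
Indole −: the one remaining candidate is consistent.
Motility +: the one remaining candidate is consistent.

Citrobacter freundii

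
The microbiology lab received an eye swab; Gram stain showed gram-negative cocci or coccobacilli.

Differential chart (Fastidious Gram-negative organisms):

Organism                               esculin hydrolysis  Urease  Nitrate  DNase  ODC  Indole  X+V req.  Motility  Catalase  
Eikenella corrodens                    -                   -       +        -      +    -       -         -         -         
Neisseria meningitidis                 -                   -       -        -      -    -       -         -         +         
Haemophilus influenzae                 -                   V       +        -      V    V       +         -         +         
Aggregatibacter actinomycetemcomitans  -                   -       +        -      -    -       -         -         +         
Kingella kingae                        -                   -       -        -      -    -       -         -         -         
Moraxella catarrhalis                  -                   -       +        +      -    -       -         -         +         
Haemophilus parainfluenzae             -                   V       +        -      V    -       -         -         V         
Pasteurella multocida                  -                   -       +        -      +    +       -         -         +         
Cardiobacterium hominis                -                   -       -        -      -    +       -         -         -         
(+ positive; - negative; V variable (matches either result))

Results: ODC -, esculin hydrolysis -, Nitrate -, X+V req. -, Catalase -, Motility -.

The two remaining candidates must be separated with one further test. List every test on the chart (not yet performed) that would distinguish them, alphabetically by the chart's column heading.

X+V req. -: excludes Haemophilus influenzae — 8 left.
ODC -: excludes Eikenella corrodens, Pasteurella multocida — 6 left.
Motility -: all 6 remaining candidates are consistent.
Nitrate -: excludes Aggregatibacter actinomycetemcomitans, Moraxella catarrhalis, Haemophilus parainfluenzae — 3 left.
esculin hydrolysis -: all 3 remaining candidates are consistent.
Catalase -: excludes Neisseria meningitidis — 2 left.
Two candidates remain: Cardiobacterium hominis and Kingella kingae.
  Urease: - vs - — same for both, does not separate.
  DNase: - vs - — same for both, does not separate.
  Indole: Cardiobacterium hominis +, Kingella kingae - — discriminates.

Indole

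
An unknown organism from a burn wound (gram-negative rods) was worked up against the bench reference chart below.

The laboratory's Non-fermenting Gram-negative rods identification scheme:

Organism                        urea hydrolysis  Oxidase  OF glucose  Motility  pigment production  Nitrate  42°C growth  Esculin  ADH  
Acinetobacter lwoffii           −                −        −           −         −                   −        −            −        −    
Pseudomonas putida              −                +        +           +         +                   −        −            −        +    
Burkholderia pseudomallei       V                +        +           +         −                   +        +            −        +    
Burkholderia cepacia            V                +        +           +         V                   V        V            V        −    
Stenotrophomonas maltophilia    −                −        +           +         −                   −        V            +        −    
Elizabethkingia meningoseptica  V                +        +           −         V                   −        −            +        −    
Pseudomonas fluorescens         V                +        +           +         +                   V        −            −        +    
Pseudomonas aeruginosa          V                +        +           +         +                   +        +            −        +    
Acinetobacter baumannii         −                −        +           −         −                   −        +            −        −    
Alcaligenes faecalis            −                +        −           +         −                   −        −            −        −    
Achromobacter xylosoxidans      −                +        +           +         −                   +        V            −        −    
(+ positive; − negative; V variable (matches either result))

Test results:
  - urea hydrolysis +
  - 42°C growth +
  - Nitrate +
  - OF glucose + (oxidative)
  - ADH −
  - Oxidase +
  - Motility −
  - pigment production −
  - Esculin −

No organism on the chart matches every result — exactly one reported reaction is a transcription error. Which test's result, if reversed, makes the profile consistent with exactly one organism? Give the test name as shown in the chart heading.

Motility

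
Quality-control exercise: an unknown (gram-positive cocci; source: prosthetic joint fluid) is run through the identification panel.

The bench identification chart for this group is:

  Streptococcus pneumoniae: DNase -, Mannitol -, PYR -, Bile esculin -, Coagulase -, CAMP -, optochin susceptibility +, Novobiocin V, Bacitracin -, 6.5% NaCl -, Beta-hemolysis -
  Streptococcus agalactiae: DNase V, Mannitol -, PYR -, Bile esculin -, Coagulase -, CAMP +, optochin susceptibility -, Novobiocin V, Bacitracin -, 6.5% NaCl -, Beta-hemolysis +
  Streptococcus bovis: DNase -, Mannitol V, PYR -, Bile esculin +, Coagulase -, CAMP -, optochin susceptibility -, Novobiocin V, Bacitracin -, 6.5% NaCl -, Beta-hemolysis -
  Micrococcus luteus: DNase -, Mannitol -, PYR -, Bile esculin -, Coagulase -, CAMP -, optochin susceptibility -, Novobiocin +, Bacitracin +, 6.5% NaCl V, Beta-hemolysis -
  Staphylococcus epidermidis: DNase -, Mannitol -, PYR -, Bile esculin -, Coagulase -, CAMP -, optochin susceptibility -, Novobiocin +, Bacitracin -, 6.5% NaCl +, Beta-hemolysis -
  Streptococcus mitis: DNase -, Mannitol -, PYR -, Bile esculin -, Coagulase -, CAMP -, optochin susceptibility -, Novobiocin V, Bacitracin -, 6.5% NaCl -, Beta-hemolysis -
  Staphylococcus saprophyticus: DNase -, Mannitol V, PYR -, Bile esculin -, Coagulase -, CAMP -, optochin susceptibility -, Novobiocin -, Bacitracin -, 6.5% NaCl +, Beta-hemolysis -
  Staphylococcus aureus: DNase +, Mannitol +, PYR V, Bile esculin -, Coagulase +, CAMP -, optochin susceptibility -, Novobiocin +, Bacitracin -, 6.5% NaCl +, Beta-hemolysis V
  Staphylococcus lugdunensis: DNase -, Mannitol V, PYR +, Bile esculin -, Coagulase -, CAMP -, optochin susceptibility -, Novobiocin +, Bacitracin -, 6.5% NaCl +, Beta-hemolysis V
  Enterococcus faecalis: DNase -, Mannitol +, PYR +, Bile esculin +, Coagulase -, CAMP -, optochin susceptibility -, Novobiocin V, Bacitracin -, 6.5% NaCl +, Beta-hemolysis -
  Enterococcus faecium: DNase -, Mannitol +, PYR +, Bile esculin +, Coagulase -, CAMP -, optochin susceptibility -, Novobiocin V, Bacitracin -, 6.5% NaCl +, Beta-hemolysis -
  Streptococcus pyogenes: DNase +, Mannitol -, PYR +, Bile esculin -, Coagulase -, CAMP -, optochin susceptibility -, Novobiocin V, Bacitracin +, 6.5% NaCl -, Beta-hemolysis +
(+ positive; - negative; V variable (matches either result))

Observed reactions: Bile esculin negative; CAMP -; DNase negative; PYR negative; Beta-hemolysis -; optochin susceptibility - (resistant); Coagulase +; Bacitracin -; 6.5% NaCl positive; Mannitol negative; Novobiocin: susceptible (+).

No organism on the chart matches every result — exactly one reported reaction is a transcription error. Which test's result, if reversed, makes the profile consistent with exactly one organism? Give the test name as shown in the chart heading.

Coagulase

As reported, no row in the chart matches all 11 reactions.
Reversing Mannitol → still no organism matches.
Reversing optochin susceptibility → still no organism matches.
Reversing Novobiocin → still no organism matches.
Reversing 6.5% NaCl → still no organism matches.
Reversing PYR → still no organism matches.
Reversing Coagulase (to -) → unique match: Staphylococcus epidermidis.
Reversing Beta-hemolysis → still no organism matches.
Reversing DNase → still no organism matches.
Reversing Bile esculin → still no organism matches.
Reversing CAMP → still no organism matches.
Reversing Bacitracin → still no organism matches.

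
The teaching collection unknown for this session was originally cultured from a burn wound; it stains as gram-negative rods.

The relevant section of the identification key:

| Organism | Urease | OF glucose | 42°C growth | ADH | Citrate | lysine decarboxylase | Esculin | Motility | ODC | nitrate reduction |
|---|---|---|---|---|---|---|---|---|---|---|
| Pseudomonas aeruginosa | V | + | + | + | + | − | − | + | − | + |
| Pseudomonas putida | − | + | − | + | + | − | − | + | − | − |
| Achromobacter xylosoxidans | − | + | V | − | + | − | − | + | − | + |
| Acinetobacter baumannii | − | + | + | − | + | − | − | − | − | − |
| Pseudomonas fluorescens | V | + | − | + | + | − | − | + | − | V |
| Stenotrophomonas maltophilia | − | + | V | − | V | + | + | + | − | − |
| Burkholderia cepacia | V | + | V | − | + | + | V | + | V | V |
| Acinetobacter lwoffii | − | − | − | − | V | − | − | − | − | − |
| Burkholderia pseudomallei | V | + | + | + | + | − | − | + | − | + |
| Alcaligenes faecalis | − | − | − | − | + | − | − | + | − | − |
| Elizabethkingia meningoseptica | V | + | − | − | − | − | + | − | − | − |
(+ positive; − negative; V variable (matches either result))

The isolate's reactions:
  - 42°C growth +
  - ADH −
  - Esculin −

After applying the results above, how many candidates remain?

3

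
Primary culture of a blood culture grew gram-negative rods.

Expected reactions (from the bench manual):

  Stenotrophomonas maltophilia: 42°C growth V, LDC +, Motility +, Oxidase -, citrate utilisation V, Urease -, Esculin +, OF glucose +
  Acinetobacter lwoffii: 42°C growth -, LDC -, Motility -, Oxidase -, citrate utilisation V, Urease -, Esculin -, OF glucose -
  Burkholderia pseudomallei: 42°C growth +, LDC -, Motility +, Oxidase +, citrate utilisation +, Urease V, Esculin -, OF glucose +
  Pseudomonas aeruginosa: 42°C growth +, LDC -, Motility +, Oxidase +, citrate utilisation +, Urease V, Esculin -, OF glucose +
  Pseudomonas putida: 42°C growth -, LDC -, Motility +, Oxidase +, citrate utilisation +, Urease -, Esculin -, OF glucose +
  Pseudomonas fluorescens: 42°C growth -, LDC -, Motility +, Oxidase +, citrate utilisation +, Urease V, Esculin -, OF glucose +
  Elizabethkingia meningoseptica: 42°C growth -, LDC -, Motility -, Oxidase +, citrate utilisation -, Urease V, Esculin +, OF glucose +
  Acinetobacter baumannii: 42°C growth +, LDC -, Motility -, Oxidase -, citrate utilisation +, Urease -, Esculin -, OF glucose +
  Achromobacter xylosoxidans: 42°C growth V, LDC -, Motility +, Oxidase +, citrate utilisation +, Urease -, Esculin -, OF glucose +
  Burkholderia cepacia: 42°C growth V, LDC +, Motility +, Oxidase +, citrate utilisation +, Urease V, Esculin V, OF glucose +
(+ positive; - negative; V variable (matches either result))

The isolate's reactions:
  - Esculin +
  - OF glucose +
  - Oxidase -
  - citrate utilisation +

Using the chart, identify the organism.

Stenotrophomonas maltophilia

Oxidase -: excludes 7 organisms — 3 left.
Esculin +: excludes Acinetobacter lwoffii, Acinetobacter baumannii — 1 left.
citrate utilisation +: the one remaining candidate is consistent.
OF glucose +: the one remaining candidate is consistent.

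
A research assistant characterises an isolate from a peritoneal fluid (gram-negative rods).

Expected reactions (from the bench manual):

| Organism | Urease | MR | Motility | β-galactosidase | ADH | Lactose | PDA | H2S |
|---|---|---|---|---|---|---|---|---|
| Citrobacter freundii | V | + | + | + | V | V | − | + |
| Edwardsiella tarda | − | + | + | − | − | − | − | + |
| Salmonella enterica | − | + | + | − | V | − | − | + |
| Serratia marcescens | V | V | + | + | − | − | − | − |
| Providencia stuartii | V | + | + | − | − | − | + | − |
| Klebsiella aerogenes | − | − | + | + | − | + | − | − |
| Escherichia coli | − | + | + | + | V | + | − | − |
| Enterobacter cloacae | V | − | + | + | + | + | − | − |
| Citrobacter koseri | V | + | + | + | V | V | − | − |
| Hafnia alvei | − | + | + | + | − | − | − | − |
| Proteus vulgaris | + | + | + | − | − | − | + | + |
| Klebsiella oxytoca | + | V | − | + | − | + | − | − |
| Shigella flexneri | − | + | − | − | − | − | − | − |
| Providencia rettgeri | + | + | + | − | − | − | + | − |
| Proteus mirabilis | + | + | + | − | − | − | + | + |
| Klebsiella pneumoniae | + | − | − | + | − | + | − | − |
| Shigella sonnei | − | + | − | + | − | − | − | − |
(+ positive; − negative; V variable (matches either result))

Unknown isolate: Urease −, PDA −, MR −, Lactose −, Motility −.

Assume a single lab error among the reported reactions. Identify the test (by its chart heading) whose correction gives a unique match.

Motility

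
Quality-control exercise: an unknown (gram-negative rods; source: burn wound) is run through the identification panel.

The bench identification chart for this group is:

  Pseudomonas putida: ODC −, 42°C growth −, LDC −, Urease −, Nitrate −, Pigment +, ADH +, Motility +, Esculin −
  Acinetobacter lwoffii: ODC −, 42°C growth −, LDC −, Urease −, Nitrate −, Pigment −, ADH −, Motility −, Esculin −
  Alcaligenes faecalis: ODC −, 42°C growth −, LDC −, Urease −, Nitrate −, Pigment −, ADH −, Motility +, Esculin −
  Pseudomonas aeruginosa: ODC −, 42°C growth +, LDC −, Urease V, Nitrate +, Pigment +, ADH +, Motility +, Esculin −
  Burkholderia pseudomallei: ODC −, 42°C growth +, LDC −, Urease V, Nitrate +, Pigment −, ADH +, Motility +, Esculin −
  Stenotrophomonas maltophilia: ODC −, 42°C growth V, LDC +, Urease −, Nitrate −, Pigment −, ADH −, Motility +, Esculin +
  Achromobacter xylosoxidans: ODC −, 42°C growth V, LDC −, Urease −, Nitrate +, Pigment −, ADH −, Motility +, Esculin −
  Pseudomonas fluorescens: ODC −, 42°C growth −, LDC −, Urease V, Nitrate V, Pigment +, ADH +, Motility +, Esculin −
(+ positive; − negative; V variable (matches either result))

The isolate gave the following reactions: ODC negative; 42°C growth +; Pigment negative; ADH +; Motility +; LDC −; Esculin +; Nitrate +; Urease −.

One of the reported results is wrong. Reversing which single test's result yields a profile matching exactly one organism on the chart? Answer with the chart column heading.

As reported, no row in the chart matches all 9 reactions.
Reversing ODC → still no organism matches.
Reversing Urease → still no organism matches.
Reversing 42°C growth → still no organism matches.
Reversing ADH → still no organism matches.
Reversing Esculin (to −) → unique match: Burkholderia pseudomallei.
Reversing Nitrate → still no organism matches.
Reversing LDC → still no organism matches.
Reversing Motility → still no organism matches.
Reversing Pigment → still no organism matches.

Esculin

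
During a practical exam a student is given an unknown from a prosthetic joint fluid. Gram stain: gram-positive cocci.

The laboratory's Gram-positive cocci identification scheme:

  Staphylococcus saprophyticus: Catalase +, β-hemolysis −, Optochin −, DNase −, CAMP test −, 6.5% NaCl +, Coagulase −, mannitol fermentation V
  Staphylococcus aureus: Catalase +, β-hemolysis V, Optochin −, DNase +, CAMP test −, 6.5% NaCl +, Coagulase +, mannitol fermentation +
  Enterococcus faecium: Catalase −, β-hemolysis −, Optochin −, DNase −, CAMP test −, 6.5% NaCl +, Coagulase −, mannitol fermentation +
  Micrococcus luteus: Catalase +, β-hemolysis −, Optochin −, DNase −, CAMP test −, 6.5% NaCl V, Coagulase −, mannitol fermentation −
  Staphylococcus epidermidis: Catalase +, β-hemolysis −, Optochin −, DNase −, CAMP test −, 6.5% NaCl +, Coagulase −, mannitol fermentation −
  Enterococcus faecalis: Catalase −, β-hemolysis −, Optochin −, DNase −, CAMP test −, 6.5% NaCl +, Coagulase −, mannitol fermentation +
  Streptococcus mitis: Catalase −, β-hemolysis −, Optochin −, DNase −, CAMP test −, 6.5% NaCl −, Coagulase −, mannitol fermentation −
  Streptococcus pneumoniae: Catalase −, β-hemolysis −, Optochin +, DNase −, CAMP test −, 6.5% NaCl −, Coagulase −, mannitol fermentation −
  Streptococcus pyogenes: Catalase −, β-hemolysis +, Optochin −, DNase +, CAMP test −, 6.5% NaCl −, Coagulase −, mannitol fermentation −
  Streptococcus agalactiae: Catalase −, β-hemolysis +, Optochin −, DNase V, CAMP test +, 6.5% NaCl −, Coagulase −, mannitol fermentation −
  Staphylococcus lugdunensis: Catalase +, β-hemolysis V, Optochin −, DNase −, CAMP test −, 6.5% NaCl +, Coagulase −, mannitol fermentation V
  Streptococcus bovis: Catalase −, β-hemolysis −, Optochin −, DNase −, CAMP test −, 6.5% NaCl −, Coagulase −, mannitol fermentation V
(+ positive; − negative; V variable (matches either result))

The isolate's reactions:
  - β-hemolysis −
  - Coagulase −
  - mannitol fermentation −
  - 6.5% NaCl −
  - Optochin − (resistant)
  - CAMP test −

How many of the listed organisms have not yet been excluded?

Coagulase −: excludes Staphylococcus aureus — 11 left.
Optochin −: excludes Streptococcus pneumoniae — 10 left.
mannitol fermentation −: excludes Enterococcus faecium, Enterococcus faecalis — 8 left.
β-hemolysis −: excludes Streptococcus pyogenes, Streptococcus agalactiae — 6 left.
CAMP test −: all 6 remaining candidates are consistent.
6.5% NaCl −: excludes Staphylococcus saprophyticus, Staphylococcus epidermidis, Staphylococcus lugdunensis — 3 left.
Still consistent: Micrococcus luteus, Streptococcus bovis, Streptococcus mitis.

3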